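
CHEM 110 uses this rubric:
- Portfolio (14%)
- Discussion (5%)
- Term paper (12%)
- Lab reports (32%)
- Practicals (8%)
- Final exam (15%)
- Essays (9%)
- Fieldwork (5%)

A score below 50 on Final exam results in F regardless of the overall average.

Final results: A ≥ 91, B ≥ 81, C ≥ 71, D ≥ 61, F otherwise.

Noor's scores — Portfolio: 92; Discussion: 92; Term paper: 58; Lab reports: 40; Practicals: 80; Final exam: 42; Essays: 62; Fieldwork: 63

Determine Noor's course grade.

Final exam score 42 < 50: minimum not met.
Weighted total:
  Portfolio 92 × 0.14 = 12.88
  Discussion 92 × 0.05 = 4.6
  Term paper 58 × 0.12 = 6.96
  Lab reports 40 × 0.32 = 12.8
  Practicals 80 × 0.08 = 6.4
  Final exam 42 × 0.15 = 6.3
  Essays 62 × 0.09 = 5.58
  Fieldwork 63 × 0.05 = 3.15
Sum = 58.67
Because the Final exam minimum was not met, the result is F.

F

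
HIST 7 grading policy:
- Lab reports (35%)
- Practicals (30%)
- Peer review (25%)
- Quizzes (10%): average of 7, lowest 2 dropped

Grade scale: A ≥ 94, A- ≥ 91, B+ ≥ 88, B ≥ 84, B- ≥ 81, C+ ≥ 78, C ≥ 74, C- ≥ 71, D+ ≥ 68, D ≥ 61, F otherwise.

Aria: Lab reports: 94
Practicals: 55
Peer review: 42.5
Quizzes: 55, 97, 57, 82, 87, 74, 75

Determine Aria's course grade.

Quizzes: drop 55, 57 → average of remaining 5 = 415/5 = 83
Weighted total:
  Lab reports 94 × 0.35 = 32.9
  Practicals 55 × 0.3 = 16.5
  Peer review 42.5 × 0.25 = 10.625
  Quizzes 83 × 0.1 = 8.3
Sum = 68.325
68.325 is ≥ 68 and < 71 → D+

D+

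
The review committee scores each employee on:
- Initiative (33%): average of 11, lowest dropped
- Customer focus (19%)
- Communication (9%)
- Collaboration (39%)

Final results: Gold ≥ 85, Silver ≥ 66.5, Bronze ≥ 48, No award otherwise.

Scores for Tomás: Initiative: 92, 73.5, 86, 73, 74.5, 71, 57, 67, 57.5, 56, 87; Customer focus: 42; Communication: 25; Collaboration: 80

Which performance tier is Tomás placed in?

Bronze

Initiative: drop 56 → average of remaining 10 = 738.5/10 = 73.85
Weighted total:
  Initiative 73.85 × 0.33 = 24.3705
  Customer focus 42 × 0.19 = 7.98
  Communication 25 × 0.09 = 2.25
  Collaboration 80 × 0.39 = 31.2
Sum = 65.8005
65.8005 is ≥ 48 and < 66.5 → Bronze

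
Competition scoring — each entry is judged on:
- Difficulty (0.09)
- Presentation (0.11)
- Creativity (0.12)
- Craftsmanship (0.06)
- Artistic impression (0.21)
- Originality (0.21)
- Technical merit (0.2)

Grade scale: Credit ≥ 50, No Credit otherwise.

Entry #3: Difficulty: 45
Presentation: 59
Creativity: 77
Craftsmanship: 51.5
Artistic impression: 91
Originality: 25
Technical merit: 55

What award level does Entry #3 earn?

Weighted total:
  Difficulty 45 × 0.09 = 4.05
  Presentation 59 × 0.11 = 6.49
  Creativity 77 × 0.12 = 9.24
  Craftsmanship 51.5 × 0.06 = 3.09
  Artistic impression 91 × 0.21 = 19.11
  Originality 25 × 0.21 = 5.25
  Technical merit 55 × 0.2 = 11
Sum = 58.23
58.23 ≥ 50 → Credit

Credit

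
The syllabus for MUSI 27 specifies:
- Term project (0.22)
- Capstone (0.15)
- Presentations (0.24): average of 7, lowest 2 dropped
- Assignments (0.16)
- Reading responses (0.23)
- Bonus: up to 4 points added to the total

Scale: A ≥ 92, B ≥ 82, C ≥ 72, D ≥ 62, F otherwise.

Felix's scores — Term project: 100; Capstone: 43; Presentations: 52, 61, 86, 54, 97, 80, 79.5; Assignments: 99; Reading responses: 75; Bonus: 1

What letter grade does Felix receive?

C

Presentations: drop 52, 54 → average of remaining 5 = 403.5/5 = 80.7
Weighted total:
  Term project 100 × 0.22 = 22
  Capstone 43 × 0.15 = 6.45
  Presentations 80.7 × 0.24 = 19.368
  Assignments 99 × 0.16 = 15.84
  Reading responses 75 × 0.23 = 17.25
Sum = 80.908
Bonus: 80.908 + 1 = 81.908
81.908 is ≥ 72 and < 82 → C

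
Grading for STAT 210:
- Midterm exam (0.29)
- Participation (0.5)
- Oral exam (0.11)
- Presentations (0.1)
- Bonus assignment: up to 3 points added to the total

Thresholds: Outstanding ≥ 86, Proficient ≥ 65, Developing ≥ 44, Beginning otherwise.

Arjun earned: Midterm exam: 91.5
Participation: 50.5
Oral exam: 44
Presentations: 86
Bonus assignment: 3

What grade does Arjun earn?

Proficient

Weighted total:
  Midterm exam 91.5 × 0.29 = 26.535
  Participation 50.5 × 0.5 = 25.25
  Oral exam 44 × 0.11 = 4.84
  Presentations 86 × 0.1 = 8.6
Sum = 65.225
Bonus assignment: 65.225 + 3 = 68.225
68.225 is ≥ 65 and < 86 → Proficient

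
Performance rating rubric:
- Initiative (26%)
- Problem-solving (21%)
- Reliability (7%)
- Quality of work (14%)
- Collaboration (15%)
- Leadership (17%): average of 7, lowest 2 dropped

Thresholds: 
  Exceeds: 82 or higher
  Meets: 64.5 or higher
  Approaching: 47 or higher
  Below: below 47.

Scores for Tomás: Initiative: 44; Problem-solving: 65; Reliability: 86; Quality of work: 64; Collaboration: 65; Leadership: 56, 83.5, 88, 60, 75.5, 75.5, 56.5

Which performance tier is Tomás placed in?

Leadership: drop 56, 56.5 → average of remaining 5 = 382.5/5 = 76.5
Weighted total:
  Initiative 44 × 0.26 = 11.44
  Problem-solving 65 × 0.21 = 13.65
  Reliability 86 × 0.07 = 6.02
  Quality of work 64 × 0.14 = 8.96
  Collaboration 65 × 0.15 = 9.75
  Leadership 76.5 × 0.17 = 13.005
Sum = 62.825
62.825 is ≥ 47 and < 64.5 → Approaching

Approaching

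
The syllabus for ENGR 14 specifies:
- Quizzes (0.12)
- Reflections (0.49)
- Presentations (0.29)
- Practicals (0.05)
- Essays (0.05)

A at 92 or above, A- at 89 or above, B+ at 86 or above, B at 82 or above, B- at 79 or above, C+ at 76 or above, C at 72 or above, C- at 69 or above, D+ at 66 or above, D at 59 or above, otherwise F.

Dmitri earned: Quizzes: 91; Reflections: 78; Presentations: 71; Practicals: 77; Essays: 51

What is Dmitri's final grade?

C+

Weighted total:
  Quizzes 91 × 0.12 = 10.92
  Reflections 78 × 0.49 = 38.22
  Presentations 71 × 0.29 = 20.59
  Practicals 77 × 0.05 = 3.85
  Essays 51 × 0.05 = 2.55
Sum = 76.13
76.13 is ≥ 76 and < 79 → C+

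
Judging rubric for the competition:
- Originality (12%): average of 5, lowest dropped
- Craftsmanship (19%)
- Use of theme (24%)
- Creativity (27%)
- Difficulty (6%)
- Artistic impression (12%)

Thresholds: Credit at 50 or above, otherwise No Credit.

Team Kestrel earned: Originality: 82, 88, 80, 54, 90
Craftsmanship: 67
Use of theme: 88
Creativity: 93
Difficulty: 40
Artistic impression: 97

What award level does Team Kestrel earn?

Originality: drop 54 → average of remaining 4 = 340/4 = 85
Weighted total:
  Originality 85 × 0.12 = 10.2
  Craftsmanship 67 × 0.19 = 12.73
  Use of theme 88 × 0.24 = 21.12
  Creativity 93 × 0.27 = 25.11
  Difficulty 40 × 0.06 = 2.4
  Artistic impression 97 × 0.12 = 11.64
Sum = 83.2
83.2 ≥ 50 → Credit

Credit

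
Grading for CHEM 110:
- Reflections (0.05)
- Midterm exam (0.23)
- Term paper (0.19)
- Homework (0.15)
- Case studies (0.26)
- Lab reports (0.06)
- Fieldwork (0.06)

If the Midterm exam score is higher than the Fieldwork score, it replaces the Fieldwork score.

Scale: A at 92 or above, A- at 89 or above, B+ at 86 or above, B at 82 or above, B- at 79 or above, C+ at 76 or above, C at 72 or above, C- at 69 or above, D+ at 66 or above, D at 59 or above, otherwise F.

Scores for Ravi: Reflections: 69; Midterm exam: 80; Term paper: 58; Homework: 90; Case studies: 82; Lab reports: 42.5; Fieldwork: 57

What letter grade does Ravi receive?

Midterm exam (80) > Fieldwork (57), so Fieldwork counts as 80.
Weighted total:
  Reflections 69 × 0.05 = 3.45
  Midterm exam 80 × 0.23 = 18.4
  Term paper 58 × 0.19 = 11.02
  Homework 90 × 0.15 = 13.5
  Case studies 82 × 0.26 = 21.32
  Lab reports 42.5 × 0.06 = 2.55
  Fieldwork 80 × 0.06 = 4.8
Sum = 75.04
75.04 is ≥ 72 and < 76 → C

C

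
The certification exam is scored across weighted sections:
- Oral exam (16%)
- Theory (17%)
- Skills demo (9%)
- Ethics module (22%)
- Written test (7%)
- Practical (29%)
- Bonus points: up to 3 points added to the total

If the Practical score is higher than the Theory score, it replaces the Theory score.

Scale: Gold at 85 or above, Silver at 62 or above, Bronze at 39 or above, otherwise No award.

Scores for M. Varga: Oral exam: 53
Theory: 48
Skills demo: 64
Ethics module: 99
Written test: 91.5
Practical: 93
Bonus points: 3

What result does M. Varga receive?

Practical (93) > Theory (48), so Theory counts as 93.
Weighted total:
  Oral exam 53 × 0.16 = 8.48
  Theory 93 × 0.17 = 15.81
  Skills demo 64 × 0.09 = 5.76
  Ethics module 99 × 0.22 = 21.78
  Written test 91.5 × 0.07 = 6.405
  Practical 93 × 0.29 = 26.97
Sum = 85.205
Bonus points: 85.205 + 3 = 88.205
88.205 ≥ 85 → Gold

Gold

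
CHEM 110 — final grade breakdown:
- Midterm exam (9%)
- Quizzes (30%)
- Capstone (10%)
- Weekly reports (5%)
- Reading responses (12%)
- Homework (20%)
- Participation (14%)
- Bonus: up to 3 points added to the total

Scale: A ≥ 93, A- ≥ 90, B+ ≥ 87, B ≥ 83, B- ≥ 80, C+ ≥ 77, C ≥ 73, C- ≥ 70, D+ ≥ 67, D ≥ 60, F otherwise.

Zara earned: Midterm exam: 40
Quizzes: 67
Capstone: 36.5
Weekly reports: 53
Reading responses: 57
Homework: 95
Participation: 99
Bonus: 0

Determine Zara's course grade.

Weighted total:
  Midterm exam 40 × 0.09 = 3.6
  Quizzes 67 × 0.3 = 20.1
  Capstone 36.5 × 0.1 = 3.65
  Weekly reports 53 × 0.05 = 2.65
  Reading responses 57 × 0.12 = 6.84
  Homework 95 × 0.2 = 19
  Participation 99 × 0.14 = 13.86
Sum = 69.7
Bonus: 69.7 + 0 = 69.7
69.7 is ≥ 67 and < 70 → D+

D+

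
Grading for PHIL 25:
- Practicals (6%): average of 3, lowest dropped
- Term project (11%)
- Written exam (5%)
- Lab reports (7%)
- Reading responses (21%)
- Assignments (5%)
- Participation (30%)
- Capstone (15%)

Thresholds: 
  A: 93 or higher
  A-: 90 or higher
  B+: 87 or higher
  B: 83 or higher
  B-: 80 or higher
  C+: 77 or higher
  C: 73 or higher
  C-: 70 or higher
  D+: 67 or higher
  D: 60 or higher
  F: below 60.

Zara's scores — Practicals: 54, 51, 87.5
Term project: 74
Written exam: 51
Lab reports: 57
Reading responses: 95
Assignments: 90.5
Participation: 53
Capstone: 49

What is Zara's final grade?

Practicals: drop 51 → average of remaining 2 = 141.5/2 = 70.75
Weighted total:
  Practicals 70.75 × 0.06 = 4.245
  Term project 74 × 0.11 = 8.14
  Written exam 51 × 0.05 = 2.55
  Lab reports 57 × 0.07 = 3.99
  Reading responses 95 × 0.21 = 19.95
  Assignments 90.5 × 0.05 = 4.525
  Participation 53 × 0.3 = 15.9
  Capstone 49 × 0.15 = 7.35
Sum = 66.65
66.65 is ≥ 60 and < 67 → D

D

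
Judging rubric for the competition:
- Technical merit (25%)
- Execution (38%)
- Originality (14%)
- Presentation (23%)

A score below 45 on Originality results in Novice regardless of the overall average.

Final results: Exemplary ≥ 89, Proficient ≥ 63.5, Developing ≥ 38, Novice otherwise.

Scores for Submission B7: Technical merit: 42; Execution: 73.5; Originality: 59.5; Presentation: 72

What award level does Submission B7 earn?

Developing

Originality score 59.5 ≥ 45: minimum met.
Weighted total:
  Technical merit 42 × 0.25 = 10.5
  Execution 73.5 × 0.38 = 27.93
  Originality 59.5 × 0.14 = 8.33
  Presentation 72 × 0.23 = 16.56
Sum = 63.32
63.32 is ≥ 38 and < 63.5 → Developing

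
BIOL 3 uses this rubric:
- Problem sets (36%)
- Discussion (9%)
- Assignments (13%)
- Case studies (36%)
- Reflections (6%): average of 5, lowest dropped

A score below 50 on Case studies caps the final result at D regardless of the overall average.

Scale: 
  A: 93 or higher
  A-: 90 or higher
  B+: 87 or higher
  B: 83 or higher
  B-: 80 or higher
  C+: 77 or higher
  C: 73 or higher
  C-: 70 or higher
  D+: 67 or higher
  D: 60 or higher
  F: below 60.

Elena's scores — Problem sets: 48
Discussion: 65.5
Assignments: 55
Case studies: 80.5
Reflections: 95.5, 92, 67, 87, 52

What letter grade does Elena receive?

Reflections: drop 52 → average of remaining 4 = 341.5/4 = 85.375
Case studies score 80.5 ≥ 50: minimum met.
Weighted total:
  Problem sets 48 × 0.36 = 17.28
  Discussion 65.5 × 0.09 = 5.895
  Assignments 55 × 0.13 = 7.15
  Case studies 80.5 × 0.36 = 28.98
  Reflections 85.375 × 0.06 = 5.1225
Sum = 64.4275
64.4275 is ≥ 60 and < 67 → D

D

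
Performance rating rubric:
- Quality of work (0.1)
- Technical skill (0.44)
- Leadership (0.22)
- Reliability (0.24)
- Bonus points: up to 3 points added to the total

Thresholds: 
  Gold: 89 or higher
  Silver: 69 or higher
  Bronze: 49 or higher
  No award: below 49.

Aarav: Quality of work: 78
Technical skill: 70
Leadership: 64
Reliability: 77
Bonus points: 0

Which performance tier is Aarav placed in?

Weighted total:
  Quality of work 78 × 0.1 = 7.8
  Technical skill 70 × 0.44 = 30.8
  Leadership 64 × 0.22 = 14.08
  Reliability 77 × 0.24 = 18.48
Sum = 71.16
Bonus points: 71.16 + 0 = 71.16
71.16 is ≥ 69 and < 89 → Silver

Silver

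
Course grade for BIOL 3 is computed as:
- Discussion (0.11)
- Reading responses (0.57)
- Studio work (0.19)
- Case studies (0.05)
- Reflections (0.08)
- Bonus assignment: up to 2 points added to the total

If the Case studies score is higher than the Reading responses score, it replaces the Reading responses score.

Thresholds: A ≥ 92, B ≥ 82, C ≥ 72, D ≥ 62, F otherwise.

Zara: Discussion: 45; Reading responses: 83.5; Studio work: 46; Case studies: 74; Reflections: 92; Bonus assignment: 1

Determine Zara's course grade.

C

Case studies (74) ≤ Reading responses (83.5), so Reading responses stays at 83.5.
Weighted total:
  Discussion 45 × 0.11 = 4.95
  Reading responses 83.5 × 0.57 = 47.595
  Studio work 46 × 0.19 = 8.74
  Case studies 74 × 0.05 = 3.7
  Reflections 92 × 0.08 = 7.36
Sum = 72.345
Bonus assignment: 72.345 + 1 = 73.345
73.345 is ≥ 72 and < 82 → C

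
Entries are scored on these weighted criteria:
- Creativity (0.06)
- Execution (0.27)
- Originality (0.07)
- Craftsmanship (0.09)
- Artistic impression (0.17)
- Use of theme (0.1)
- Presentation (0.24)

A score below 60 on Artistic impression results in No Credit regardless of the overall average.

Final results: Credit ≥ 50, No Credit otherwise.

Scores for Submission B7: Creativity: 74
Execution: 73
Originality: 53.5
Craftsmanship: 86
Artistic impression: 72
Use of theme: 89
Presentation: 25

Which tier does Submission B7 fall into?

Artistic impression score 72 ≥ 60: minimum met.
Weighted total:
  Creativity 74 × 0.06 = 4.44
  Execution 73 × 0.27 = 19.71
  Originality 53.5 × 0.07 = 3.745
  Craftsmanship 86 × 0.09 = 7.74
  Artistic impression 72 × 0.17 = 12.24
  Use of theme 89 × 0.1 = 8.9
  Presentation 25 × 0.24 = 6
Sum = 62.775
62.775 ≥ 50 → Credit

Credit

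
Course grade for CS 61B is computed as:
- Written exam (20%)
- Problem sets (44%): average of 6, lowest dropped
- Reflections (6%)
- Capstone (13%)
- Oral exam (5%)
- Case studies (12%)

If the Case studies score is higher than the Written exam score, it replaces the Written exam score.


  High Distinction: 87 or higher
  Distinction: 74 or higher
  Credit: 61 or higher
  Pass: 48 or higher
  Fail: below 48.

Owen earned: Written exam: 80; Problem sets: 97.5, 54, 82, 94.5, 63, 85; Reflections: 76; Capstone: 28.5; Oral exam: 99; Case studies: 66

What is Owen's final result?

Problem sets: drop 54 → average of remaining 5 = 422/5 = 84.4
Case studies (66) ≤ Written exam (80), so Written exam stays at 80.
Weighted total:
  Written exam 80 × 0.2 = 16
  Problem sets 84.4 × 0.44 = 37.136
  Reflections 76 × 0.06 = 4.56
  Capstone 28.5 × 0.13 = 3.705
  Oral exam 99 × 0.05 = 4.95
  Case studies 66 × 0.12 = 7.92
Sum = 74.271
74.271 is ≥ 74 and < 87 → Distinction

Distinction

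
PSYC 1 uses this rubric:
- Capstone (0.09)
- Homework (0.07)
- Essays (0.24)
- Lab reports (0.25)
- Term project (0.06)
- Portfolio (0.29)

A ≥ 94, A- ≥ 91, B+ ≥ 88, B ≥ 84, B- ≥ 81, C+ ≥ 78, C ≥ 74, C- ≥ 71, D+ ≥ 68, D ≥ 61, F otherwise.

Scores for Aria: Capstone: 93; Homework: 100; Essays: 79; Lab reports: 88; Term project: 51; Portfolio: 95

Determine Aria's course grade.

B

Weighted total:
  Capstone 93 × 0.09 = 8.37
  Homework 100 × 0.07 = 7
  Essays 79 × 0.24 = 18.96
  Lab reports 88 × 0.25 = 22
  Term project 51 × 0.06 = 3.06
  Portfolio 95 × 0.29 = 27.55
Sum = 86.94
86.94 is ≥ 84 and < 88 → B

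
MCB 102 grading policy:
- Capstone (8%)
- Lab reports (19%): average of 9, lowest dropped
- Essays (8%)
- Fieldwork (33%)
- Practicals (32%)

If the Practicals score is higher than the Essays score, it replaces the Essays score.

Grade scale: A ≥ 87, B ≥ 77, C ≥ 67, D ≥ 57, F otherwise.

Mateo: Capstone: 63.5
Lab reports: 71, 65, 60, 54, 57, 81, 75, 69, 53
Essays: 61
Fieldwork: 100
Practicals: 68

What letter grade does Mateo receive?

Lab reports: drop 53 → average of remaining 8 = 532/8 = 66.5
Practicals (68) > Essays (61), so Essays counts as 68.
Weighted total:
  Capstone 63.5 × 0.08 = 5.08
  Lab reports 66.5 × 0.19 = 12.635
  Essays 68 × 0.08 = 5.44
  Fieldwork 100 × 0.33 = 33
  Practicals 68 × 0.32 = 21.76
Sum = 77.915
77.915 is ≥ 77 and < 87 → B

B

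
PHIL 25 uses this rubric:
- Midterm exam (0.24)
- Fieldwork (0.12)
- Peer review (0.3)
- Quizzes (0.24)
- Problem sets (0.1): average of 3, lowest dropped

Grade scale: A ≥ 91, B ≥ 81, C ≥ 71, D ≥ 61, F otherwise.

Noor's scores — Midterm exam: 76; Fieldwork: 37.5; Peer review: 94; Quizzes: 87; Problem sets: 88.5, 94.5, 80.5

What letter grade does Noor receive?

Problem sets: drop 80.5 → average of remaining 2 = 183/2 = 91.5
Weighted total:
  Midterm exam 76 × 0.24 = 18.24
  Fieldwork 37.5 × 0.12 = 4.5
  Peer review 94 × 0.3 = 28.2
  Quizzes 87 × 0.24 = 20.88
  Problem sets 91.5 × 0.1 = 9.15
Sum = 80.97
80.97 is ≥ 71 and < 81 → C

C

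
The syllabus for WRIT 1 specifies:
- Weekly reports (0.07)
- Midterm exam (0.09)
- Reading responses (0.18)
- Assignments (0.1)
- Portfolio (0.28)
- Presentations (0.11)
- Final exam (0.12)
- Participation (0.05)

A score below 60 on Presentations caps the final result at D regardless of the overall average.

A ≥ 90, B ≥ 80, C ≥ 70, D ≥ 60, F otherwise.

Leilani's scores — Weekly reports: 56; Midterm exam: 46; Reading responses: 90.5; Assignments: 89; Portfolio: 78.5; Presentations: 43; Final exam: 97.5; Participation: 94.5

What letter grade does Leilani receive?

D

Presentations score 43 < 60: minimum not met.
Weighted total:
  Weekly reports 56 × 0.07 = 3.92
  Midterm exam 46 × 0.09 = 4.14
  Reading responses 90.5 × 0.18 = 16.29
  Assignments 89 × 0.1 = 8.9
  Portfolio 78.5 × 0.28 = 21.98
  Presentations 43 × 0.11 = 4.73
  Final exam 97.5 × 0.12 = 11.7
  Participation 94.5 × 0.05 = 4.725
Sum = 76.385
76.385 would be C; cap at D applies → D.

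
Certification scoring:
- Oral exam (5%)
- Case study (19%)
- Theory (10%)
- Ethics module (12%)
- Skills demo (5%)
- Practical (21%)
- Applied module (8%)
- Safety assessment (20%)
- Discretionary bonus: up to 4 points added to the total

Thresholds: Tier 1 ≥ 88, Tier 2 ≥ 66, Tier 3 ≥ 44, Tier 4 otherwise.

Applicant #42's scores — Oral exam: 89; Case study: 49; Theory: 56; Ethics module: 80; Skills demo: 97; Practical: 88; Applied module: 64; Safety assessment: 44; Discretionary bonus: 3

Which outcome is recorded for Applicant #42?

Weighted total:
  Oral exam 89 × 0.05 = 4.45
  Case study 49 × 0.19 = 9.31
  Theory 56 × 0.1 = 5.6
  Ethics module 80 × 0.12 = 9.6
  Skills demo 97 × 0.05 = 4.85
  Practical 88 × 0.21 = 18.48
  Applied module 64 × 0.08 = 5.12
  Safety assessment 44 × 0.2 = 8.8
Sum = 66.21
Discretionary bonus: 66.21 + 3 = 69.21
69.21 is ≥ 66 and < 88 → Tier 2

Tier 2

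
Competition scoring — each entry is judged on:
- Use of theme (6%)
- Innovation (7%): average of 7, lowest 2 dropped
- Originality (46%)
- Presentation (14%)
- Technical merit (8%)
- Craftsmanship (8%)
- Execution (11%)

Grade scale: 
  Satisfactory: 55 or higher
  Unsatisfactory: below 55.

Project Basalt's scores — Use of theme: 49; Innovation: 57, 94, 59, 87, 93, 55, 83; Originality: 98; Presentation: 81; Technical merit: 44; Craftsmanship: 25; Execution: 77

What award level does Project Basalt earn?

Innovation: drop 55, 57 → average of remaining 5 = 416/5 = 83.2
Weighted total:
  Use of theme 49 × 0.06 = 2.94
  Innovation 83.2 × 0.07 = 5.824
  Originality 98 × 0.46 = 45.08
  Presentation 81 × 0.14 = 11.34
  Technical merit 44 × 0.08 = 3.52
  Craftsmanship 25 × 0.08 = 2
  Execution 77 × 0.11 = 8.47
Sum = 79.174
79.174 ≥ 55 → Satisfactory

Satisfactory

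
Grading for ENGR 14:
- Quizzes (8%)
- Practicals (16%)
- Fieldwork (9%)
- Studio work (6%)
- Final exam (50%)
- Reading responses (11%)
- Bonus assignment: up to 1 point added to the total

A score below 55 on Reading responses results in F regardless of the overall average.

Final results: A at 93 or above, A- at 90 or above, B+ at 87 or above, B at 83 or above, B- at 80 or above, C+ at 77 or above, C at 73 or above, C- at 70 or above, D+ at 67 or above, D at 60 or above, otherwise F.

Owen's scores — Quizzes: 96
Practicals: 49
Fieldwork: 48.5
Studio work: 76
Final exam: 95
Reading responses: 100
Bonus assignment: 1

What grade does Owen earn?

Reading responses score 100 ≥ 55: minimum met.
Weighted total:
  Quizzes 96 × 0.08 = 7.68
  Practicals 49 × 0.16 = 7.84
  Fieldwork 48.5 × 0.09 = 4.365
  Studio work 76 × 0.06 = 4.56
  Final exam 95 × 0.5 = 47.5
  Reading responses 100 × 0.11 = 11
Sum = 82.945
Bonus assignment: 82.945 + 1 = 83.945
83.945 is ≥ 83 and < 87 → B

B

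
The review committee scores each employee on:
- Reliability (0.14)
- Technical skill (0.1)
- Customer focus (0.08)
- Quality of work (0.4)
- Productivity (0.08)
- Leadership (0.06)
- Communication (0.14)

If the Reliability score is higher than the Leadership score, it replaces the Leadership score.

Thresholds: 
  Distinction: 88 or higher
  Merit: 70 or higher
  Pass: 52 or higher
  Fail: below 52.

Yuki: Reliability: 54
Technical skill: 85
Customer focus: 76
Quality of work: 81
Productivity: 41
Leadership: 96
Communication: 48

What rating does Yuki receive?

Merit

Reliability (54) ≤ Leadership (96), so Leadership stays at 96.
Weighted total:
  Reliability 54 × 0.14 = 7.56
  Technical skill 85 × 0.1 = 8.5
  Customer focus 76 × 0.08 = 6.08
  Quality of work 81 × 0.4 = 32.4
  Productivity 41 × 0.08 = 3.28
  Leadership 96 × 0.06 = 5.76
  Communication 48 × 0.14 = 6.72
Sum = 70.3
70.3 is ≥ 70 and < 88 → Merit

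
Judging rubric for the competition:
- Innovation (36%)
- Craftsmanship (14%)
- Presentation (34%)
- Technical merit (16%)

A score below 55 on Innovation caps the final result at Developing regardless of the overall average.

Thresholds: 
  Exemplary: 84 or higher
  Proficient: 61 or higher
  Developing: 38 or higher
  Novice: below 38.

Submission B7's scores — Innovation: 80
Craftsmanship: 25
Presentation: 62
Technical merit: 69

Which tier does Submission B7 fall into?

Innovation score 80 ≥ 55: minimum met.
Weighted total:
  Innovation 80 × 0.36 = 28.8
  Craftsmanship 25 × 0.14 = 3.5
  Presentation 62 × 0.34 = 21.08
  Technical merit 69 × 0.16 = 11.04
Sum = 64.42
64.42 is ≥ 61 and < 84 → Proficient

Proficient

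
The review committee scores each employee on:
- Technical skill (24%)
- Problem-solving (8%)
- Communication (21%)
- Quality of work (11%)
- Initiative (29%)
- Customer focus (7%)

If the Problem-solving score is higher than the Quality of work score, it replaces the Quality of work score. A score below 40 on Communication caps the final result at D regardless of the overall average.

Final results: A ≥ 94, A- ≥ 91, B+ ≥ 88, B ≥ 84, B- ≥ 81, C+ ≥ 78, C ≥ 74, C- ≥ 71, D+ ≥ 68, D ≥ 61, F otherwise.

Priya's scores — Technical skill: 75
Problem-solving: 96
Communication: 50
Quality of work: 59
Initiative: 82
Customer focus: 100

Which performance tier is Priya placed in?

C

Problem-solving (96) > Quality of work (59), so Quality of work counts as 96.
Communication score 50 ≥ 40: minimum met.
Weighted total:
  Technical skill 75 × 0.24 = 18
  Problem-solving 96 × 0.08 = 7.68
  Communication 50 × 0.21 = 10.5
  Quality of work 96 × 0.11 = 10.56
  Initiative 82 × 0.29 = 23.78
  Customer focus 100 × 0.07 = 7
Sum = 77.52
77.52 is ≥ 74 and < 78 → C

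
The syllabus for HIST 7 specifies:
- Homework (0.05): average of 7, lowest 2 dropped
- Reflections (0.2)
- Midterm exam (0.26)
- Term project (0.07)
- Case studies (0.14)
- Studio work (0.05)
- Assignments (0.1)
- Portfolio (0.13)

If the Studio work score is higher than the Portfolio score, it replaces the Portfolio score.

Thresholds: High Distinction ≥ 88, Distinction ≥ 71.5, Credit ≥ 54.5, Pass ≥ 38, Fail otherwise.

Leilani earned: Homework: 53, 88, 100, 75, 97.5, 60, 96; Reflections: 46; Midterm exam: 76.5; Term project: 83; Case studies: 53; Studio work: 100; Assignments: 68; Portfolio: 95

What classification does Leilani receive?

Distinction

Homework: drop 53, 60 → average of remaining 5 = 456.5/5 = 91.3
Studio work (100) > Portfolio (95), so Portfolio counts as 100.
Weighted total:
  Homework 91.3 × 0.05 = 4.565
  Reflections 46 × 0.2 = 9.2
  Midterm exam 76.5 × 0.26 = 19.89
  Term project 83 × 0.07 = 5.81
  Case studies 53 × 0.14 = 7.42
  Studio work 100 × 0.05 = 5
  Assignments 68 × 0.1 = 6.8
  Portfolio 100 × 0.13 = 13
Sum = 71.685
71.685 is ≥ 71.5 and < 88 → Distinction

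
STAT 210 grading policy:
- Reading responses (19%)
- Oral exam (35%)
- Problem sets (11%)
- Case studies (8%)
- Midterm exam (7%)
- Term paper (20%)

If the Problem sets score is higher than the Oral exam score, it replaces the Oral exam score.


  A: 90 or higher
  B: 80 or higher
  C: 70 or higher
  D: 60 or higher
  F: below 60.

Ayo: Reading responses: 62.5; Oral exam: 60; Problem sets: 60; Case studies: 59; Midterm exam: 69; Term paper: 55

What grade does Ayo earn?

D

Problem sets (60) ≤ Oral exam (60), so Oral exam stays at 60.
Weighted total:
  Reading responses 62.5 × 0.19 = 11.875
  Oral exam 60 × 0.35 = 21
  Problem sets 60 × 0.11 = 6.6
  Case studies 59 × 0.08 = 4.72
  Midterm exam 69 × 0.07 = 4.83
  Term paper 55 × 0.2 = 11
Sum = 60.025
60.025 is ≥ 60 and < 70 → D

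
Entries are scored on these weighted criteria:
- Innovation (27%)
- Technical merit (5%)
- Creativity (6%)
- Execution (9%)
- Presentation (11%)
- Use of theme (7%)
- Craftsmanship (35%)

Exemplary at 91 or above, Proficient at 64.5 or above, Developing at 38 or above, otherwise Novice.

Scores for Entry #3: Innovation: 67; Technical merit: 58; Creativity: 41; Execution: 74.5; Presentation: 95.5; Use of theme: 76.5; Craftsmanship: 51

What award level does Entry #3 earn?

Weighted total:
  Innovation 67 × 0.27 = 18.09
  Technical merit 58 × 0.05 = 2.9
  Creativity 41 × 0.06 = 2.46
  Execution 74.5 × 0.09 = 6.705
  Presentation 95.5 × 0.11 = 10.505
  Use of theme 76.5 × 0.07 = 5.355
  Craftsmanship 51 × 0.35 = 17.85
Sum = 63.865
63.865 is ≥ 38 and < 64.5 → Developing

Developing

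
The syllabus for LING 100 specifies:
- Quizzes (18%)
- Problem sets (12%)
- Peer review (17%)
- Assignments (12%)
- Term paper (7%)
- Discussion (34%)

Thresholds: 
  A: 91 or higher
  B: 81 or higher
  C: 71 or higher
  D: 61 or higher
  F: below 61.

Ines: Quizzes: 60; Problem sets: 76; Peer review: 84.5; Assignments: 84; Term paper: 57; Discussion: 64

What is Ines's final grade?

Weighted total:
  Quizzes 60 × 0.18 = 10.8
  Problem sets 76 × 0.12 = 9.12
  Peer review 84.5 × 0.17 = 14.365
  Assignments 84 × 0.12 = 10.08
  Term paper 57 × 0.07 = 3.99
  Discussion 64 × 0.34 = 21.76
Sum = 70.115
70.115 is ≥ 61 and < 71 → D

D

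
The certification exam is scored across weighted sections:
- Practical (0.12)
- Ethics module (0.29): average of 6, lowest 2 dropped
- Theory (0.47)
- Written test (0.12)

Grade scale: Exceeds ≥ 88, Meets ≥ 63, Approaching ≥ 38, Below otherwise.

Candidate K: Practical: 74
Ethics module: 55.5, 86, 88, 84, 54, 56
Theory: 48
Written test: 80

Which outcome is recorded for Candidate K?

Meets

Ethics module: drop 54, 55.5 → average of remaining 4 = 314/4 = 78.5
Weighted total:
  Practical 74 × 0.12 = 8.88
  Ethics module 78.5 × 0.29 = 22.765
  Theory 48 × 0.47 = 22.56
  Written test 80 × 0.12 = 9.6
Sum = 63.805
63.805 is ≥ 63 and < 88 → Meets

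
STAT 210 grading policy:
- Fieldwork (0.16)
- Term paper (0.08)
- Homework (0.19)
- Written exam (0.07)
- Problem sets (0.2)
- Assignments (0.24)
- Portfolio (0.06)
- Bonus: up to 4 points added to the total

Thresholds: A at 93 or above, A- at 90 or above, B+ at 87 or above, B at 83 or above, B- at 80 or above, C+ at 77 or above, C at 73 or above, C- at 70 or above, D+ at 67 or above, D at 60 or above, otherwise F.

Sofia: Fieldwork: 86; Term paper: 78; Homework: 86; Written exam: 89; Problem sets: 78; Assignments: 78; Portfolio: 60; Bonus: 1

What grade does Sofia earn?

B-

Weighted total:
  Fieldwork 86 × 0.16 = 13.76
  Term paper 78 × 0.08 = 6.24
  Homework 86 × 0.19 = 16.34
  Written exam 89 × 0.07 = 6.23
  Problem sets 78 × 0.2 = 15.6
  Assignments 78 × 0.24 = 18.72
  Portfolio 60 × 0.06 = 3.6
Sum = 80.49
Bonus: 80.49 + 1 = 81.49
81.49 is ≥ 80 and < 83 → B-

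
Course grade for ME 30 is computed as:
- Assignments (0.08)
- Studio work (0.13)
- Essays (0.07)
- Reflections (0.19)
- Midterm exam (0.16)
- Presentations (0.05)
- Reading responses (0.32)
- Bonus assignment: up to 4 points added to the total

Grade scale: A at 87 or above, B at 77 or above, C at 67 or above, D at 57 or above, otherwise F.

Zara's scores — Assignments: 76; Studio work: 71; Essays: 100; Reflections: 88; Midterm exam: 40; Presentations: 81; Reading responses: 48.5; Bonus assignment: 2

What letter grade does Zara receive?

Weighted total:
  Assignments 76 × 0.08 = 6.08
  Studio work 71 × 0.13 = 9.23
  Essays 100 × 0.07 = 7
  Reflections 88 × 0.19 = 16.72
  Midterm exam 40 × 0.16 = 6.4
  Presentations 81 × 0.05 = 4.05
  Reading responses 48.5 × 0.32 = 15.52
Sum = 65
Bonus assignment: 65 + 2 = 67
67 is ≥ 67 and < 77 → C

C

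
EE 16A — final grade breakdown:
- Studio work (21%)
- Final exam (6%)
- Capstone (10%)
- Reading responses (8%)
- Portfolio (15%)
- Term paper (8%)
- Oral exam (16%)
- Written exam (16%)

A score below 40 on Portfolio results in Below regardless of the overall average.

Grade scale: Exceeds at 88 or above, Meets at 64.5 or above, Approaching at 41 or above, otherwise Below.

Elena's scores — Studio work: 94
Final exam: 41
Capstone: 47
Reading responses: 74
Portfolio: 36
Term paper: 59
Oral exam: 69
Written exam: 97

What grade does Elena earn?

Portfolio score 36 < 40: minimum not met.
Weighted total:
  Studio work 94 × 0.21 = 19.74
  Final exam 41 × 0.06 = 2.46
  Capstone 47 × 0.1 = 4.7
  Reading responses 74 × 0.08 = 5.92
  Portfolio 36 × 0.15 = 5.4
  Term paper 59 × 0.08 = 4.72
  Oral exam 69 × 0.16 = 11.04
  Written exam 97 × 0.16 = 15.52
Sum = 69.5
Because the Portfolio minimum was not met, the result is Below.

Below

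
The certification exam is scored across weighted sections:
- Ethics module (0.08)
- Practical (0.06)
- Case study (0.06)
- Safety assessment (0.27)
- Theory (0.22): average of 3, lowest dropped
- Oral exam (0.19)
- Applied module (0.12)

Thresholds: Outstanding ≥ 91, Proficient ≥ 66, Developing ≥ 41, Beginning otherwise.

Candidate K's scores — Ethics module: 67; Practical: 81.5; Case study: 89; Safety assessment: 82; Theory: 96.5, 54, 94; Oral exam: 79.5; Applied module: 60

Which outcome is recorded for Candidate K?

Theory: drop 54 → average of remaining 2 = 190.5/2 = 95.25
Weighted total:
  Ethics module 67 × 0.08 = 5.36
  Practical 81.5 × 0.06 = 4.89
  Case study 89 × 0.06 = 5.34
  Safety assessment 82 × 0.27 = 22.14
  Theory 95.25 × 0.22 = 20.955
  Oral exam 79.5 × 0.19 = 15.105
  Applied module 60 × 0.12 = 7.2
Sum = 80.99
80.99 is ≥ 66 and < 91 → Proficient

Proficient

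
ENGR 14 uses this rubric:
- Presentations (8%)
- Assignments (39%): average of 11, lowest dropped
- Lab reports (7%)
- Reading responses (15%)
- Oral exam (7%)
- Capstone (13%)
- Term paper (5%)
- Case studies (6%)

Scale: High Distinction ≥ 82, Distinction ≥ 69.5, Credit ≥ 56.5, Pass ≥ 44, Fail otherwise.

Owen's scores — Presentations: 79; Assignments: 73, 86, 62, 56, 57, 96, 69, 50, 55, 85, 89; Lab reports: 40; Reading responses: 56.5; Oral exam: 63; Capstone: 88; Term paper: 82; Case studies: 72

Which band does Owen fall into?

Assignments: drop 50 → average of remaining 10 = 728/10 = 72.8
Weighted total:
  Presentations 79 × 0.08 = 6.32
  Assignments 72.8 × 0.39 = 28.392
  Lab reports 40 × 0.07 = 2.8
  Reading responses 56.5 × 0.15 = 8.475
  Oral exam 63 × 0.07 = 4.41
  Capstone 88 × 0.13 = 11.44
  Term paper 82 × 0.05 = 4.1
  Case studies 72 × 0.06 = 4.32
Sum = 70.257
70.257 is ≥ 69.5 and < 82 → Distinction

Distinction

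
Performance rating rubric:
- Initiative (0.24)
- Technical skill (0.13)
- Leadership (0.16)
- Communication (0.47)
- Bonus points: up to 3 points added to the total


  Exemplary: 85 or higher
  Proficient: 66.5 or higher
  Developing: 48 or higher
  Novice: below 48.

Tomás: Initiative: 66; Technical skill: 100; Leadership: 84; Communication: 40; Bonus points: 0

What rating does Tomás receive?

Developing

Weighted total:
  Initiative 66 × 0.24 = 15.84
  Technical skill 100 × 0.13 = 13
  Leadership 84 × 0.16 = 13.44
  Communication 40 × 0.47 = 18.8
Sum = 61.08
Bonus points: 61.08 + 0 = 61.08
61.08 is ≥ 48 and < 66.5 → Developing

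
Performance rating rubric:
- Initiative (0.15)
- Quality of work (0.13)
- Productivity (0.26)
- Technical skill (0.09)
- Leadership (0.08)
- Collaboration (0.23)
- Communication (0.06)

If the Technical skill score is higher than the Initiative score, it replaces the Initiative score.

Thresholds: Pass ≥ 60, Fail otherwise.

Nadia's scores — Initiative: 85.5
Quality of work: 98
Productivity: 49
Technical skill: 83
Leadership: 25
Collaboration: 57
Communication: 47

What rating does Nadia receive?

Pass

Technical skill (83) ≤ Initiative (85.5), so Initiative stays at 85.5.
Weighted total:
  Initiative 85.5 × 0.15 = 12.825
  Quality of work 98 × 0.13 = 12.74
  Productivity 49 × 0.26 = 12.74
  Technical skill 83 × 0.09 = 7.47
  Leadership 25 × 0.08 = 2
  Collaboration 57 × 0.23 = 13.11
  Communication 47 × 0.06 = 2.82
Sum = 63.705
63.705 ≥ 60 → Pass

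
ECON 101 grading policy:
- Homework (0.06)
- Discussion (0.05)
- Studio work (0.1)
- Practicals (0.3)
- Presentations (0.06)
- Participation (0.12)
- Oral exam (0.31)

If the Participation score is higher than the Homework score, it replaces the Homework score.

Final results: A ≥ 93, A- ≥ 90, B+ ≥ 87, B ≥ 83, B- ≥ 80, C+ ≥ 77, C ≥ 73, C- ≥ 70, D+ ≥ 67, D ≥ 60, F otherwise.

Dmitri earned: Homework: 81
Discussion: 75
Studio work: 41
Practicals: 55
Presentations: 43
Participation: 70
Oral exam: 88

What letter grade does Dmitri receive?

Participation (70) ≤ Homework (81), so Homework stays at 81.
Weighted total:
  Homework 81 × 0.06 = 4.86
  Discussion 75 × 0.05 = 3.75
  Studio work 41 × 0.1 = 4.1
  Practicals 55 × 0.3 = 16.5
  Presentations 43 × 0.06 = 2.58
  Participation 70 × 0.12 = 8.4
  Oral exam 88 × 0.31 = 27.28
Sum = 67.47
67.47 is ≥ 67 and < 70 → D+

D+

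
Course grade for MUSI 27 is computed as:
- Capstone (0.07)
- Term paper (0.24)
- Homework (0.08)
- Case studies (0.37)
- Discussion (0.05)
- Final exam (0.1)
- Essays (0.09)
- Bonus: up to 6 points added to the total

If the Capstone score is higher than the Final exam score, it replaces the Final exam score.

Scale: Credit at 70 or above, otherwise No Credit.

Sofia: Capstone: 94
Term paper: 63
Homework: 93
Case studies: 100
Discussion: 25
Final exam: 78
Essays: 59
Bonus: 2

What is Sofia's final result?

Credit

Capstone (94) > Final exam (78), so Final exam counts as 94.
Weighted total:
  Capstone 94 × 0.07 = 6.58
  Term paper 63 × 0.24 = 15.12
  Homework 93 × 0.08 = 7.44
  Case studies 100 × 0.37 = 37
  Discussion 25 × 0.05 = 1.25
  Final exam 94 × 0.1 = 9.4
  Essays 59 × 0.09 = 5.31
Sum = 82.1
Bonus: 82.1 + 2 = 84.1
84.1 ≥ 70 → Credit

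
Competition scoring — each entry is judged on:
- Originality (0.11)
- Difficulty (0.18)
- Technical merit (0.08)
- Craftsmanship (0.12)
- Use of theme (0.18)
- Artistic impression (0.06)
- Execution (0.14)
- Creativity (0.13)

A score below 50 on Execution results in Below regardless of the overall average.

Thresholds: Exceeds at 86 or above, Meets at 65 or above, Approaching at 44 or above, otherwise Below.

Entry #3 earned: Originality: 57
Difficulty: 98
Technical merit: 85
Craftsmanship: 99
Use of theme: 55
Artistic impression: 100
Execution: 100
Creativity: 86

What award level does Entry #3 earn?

Meets

Execution score 100 ≥ 50: minimum met.
Weighted total:
  Originality 57 × 0.11 = 6.27
  Difficulty 98 × 0.18 = 17.64
  Technical merit 85 × 0.08 = 6.8
  Craftsmanship 99 × 0.12 = 11.88
  Use of theme 55 × 0.18 = 9.9
  Artistic impression 100 × 0.06 = 6
  Execution 100 × 0.14 = 14
  Creativity 86 × 0.13 = 11.18
Sum = 83.67
83.67 is ≥ 65 and < 86 → Meets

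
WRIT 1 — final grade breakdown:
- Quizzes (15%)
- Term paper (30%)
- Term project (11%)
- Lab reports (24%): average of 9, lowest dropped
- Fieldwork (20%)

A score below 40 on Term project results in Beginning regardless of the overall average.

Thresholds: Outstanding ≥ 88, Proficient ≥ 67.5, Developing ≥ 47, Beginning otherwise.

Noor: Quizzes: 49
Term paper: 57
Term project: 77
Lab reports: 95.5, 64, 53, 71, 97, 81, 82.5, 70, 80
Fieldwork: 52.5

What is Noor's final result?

Lab reports: drop 53 → average of remaining 8 = 641/8 = 80.125
Term project score 77 ≥ 40: minimum met.
Weighted total:
  Quizzes 49 × 0.15 = 7.35
  Term paper 57 × 0.3 = 17.1
  Term project 77 × 0.11 = 8.47
  Lab reports 80.125 × 0.24 = 19.23
  Fieldwork 52.5 × 0.2 = 10.5
Sum = 62.65
62.65 is ≥ 47 and < 67.5 → Developing

Developing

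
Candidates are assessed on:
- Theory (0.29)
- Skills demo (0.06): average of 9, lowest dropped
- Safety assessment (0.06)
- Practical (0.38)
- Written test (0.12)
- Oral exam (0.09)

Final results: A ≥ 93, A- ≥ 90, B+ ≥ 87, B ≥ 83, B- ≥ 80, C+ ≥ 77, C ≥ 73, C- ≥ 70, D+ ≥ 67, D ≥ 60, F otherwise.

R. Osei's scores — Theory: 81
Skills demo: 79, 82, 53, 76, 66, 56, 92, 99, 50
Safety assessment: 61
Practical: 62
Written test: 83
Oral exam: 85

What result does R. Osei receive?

Skills demo: drop 50 → average of remaining 8 = 603/8 = 75.375
Weighted total:
  Theory 81 × 0.29 = 23.49
  Skills demo 75.375 × 0.06 = 4.5225
  Safety assessment 61 × 0.06 = 3.66
  Practical 62 × 0.38 = 23.56
  Written test 83 × 0.12 = 9.96
  Oral exam 85 × 0.09 = 7.65
Sum = 72.8425
72.8425 is ≥ 70 and < 73 → C-

C-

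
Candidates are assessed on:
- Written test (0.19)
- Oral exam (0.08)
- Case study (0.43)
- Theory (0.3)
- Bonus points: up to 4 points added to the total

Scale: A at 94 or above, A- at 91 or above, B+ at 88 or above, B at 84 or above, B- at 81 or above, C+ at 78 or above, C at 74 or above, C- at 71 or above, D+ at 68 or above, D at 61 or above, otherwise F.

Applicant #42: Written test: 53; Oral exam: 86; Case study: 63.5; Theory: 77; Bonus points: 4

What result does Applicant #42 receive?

C-

Weighted total:
  Written test 53 × 0.19 = 10.07
  Oral exam 86 × 0.08 = 6.88
  Case study 63.5 × 0.43 = 27.305
  Theory 77 × 0.3 = 23.1
Sum = 67.355
Bonus points: 67.355 + 4 = 71.355
71.355 is ≥ 71 and < 74 → C-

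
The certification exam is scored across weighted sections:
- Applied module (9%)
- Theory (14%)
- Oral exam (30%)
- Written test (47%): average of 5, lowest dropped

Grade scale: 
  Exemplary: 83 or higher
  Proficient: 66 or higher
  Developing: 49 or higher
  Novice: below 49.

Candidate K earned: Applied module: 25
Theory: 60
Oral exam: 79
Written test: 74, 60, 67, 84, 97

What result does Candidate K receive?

Proficient

Written test: drop 60 → average of remaining 4 = 322/4 = 80.5
Weighted total:
  Applied module 25 × 0.09 = 2.25
  Theory 60 × 0.14 = 8.4
  Oral exam 79 × 0.3 = 23.7
  Written test 80.5 × 0.47 = 37.835
Sum = 72.185
72.185 is ≥ 66 and < 83 → Proficient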